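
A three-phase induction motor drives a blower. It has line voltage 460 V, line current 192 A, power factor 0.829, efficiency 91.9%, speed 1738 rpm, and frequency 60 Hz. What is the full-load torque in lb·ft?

472 lb·ft

P_in = √3·V·I·cosφ = 1.732 × 460 × 192 × 0.829 = 126812 W
P_out = η·P_in = 0.919 × 126812 = 116540 W
n = 1738 rpm
ω = 2π×1738/60 = 182 rad/s
τ = P_out/ω = 116540/182 = 640.3 N·m
In lb·ft: 640.3/1.356 = 472 lb·ft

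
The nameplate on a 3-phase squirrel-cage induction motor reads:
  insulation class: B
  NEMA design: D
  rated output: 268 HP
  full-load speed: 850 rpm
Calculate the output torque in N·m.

P_out = 268 × 746 = 199928 W
ω = 2π × 850/60 = 89.01 rad/s
τ = P_out/ω = 199928/89.01 = 2250 N·m

2250 N·m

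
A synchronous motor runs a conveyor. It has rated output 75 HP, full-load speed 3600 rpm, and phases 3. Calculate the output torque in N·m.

P_out = 75 × 746 = 55950 W
ω = 2π × 3600/60 = 377 rad/s
τ = P_out/ω = 55950/377 = 148 N·m

148 N·m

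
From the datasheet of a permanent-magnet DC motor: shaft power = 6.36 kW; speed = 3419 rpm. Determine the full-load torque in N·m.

ω = 2π × 3419/60 = 358 rad/s
τ = P/ω = 6360/358 = 17.8 N·m

17.8 N·m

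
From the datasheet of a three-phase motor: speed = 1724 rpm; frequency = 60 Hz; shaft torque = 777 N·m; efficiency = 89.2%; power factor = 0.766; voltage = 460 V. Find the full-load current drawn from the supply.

258 A

ω = 2π×1724/60 = 180.5 rad/s; P_out = τω = 777 × 180.5 = 140249 W
P_in = P_out / η = 140249 / 0.892 = 157230 W
I_L = P_in / (√3·V_L·cosφ) = 157230 / (1.732 × 460 × 0.766) = 258 A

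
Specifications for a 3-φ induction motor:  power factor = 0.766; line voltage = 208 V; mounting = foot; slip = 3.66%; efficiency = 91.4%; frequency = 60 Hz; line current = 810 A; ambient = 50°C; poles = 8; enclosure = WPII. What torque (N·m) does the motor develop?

P_in = √3·V·I·cosφ = 1.732 × 208 × 810 × 0.766 = 223524 W
P_out = η·P_in = 0.914 × 223524 = 204301 W
n_s = 120×60/8 = 900 rpm; n = 900×(1−0.0366) = 867 rpm
ω = 2π×867/60 = 90.79 rad/s
τ = P_out/ω = 204301/90.79 = 2250 N·m

2250 N·m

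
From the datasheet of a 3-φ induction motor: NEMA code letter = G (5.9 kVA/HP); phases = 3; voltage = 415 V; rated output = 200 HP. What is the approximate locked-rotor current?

1640 A

S_LR = 5.9 × 200 = 1180 kVA
I_LR = S_LR/(√3·V_L) = 1180000/(1.732×415) = 1640 A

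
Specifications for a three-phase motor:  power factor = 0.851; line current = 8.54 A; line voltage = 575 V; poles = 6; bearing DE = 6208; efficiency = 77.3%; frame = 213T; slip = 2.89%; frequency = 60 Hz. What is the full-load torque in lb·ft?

33.8 lb·ft

P_in = √3·V·I·cosφ = 1.732 × 575 × 8.54 × 0.851 = 7238 W
P_out = η·P_in = 0.773 × 7238 = 5595 W
n_s = 120×60/6 = 1200 rpm; n = 1200×(1−0.0289) = 1165 rpm
ω = 2π×1165/60 = 122 rad/s
τ = P_out/ω = 5595/122 = 45.86 N·m
In lb·ft: 45.86/1.356 = 33.8 lb·ft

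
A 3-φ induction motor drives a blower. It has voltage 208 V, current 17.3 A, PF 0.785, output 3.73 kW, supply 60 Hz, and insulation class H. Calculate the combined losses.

1160 W

P_in = √3·V·I·cosφ = 1.732×208×17.3×0.785 = 4892 W
P_out = 3730 W
Losses = P_in − P_out = 4892 − 3730 = 1162 W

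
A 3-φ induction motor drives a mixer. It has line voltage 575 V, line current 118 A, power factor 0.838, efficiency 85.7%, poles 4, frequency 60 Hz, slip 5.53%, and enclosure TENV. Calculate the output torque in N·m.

P_in = √3·V·I·cosφ = 1.732 × 575 × 118 × 0.838 = 98479 W
P_out = η·P_in = 0.857 × 98479 = 84397 W
n_s = 120×60/4 = 1800 rpm; n = 1800×(1−0.0553) = 1700 rpm
ω = 2π×1700/60 = 178 rad/s
τ = P_out/ω = 84397/178 = 474 N·m

474 N·m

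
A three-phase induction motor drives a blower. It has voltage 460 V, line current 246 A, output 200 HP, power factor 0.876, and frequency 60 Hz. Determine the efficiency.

P_out = 200 × 746 = 149200 W
P_in = √3·V_L·I_L·cosφ = 1.732 × 460 × 246 × 0.876 = 171690 W
η = P_out / P_in = 149200 / 171690 = 0.869 = 86.9%

86.9 %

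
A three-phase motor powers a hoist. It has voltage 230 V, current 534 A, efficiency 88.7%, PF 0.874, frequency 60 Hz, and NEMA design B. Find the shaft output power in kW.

P_in = √3·V·I·cosφ = 1.732 × 230 × 534 × 0.874 = 185921 W
P_out = η·P_in = 0.887 × 185921 = 164912 W

165 kW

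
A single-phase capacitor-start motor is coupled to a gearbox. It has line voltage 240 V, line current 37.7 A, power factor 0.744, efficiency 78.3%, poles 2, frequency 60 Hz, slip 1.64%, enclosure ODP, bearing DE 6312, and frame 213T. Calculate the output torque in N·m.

14.2 N·m

P_in = V·I·cosφ = 240 × 37.7 × 0.744 = 6732 W
P_out = η·P_in = 0.783 × 6732 = 5271 W
n_s = 120×60/2 = 3600 rpm; n = 3600×(1−0.0164) = 3541 rpm
ω = 2π×3541/60 = 370.8 rad/s
τ = P_out/ω = 5271/370.8 = 14.2 N·m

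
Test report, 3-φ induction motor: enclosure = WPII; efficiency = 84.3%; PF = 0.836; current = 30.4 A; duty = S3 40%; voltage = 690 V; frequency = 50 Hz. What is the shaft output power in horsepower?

P_in = √3·V·I·cosφ = 1.732 × 690 × 30.4 × 0.836 = 30372 W
P_out = η·P_in = 0.843 × 30372 = 25604 W
= 25604/746 = 34.3 HP

34.3 HP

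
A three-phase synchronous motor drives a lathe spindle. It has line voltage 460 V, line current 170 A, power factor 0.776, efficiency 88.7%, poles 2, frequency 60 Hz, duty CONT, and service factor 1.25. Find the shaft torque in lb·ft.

182 lb·ft

P_in = √3·V·I·cosφ = 1.732 × 460 × 170 × 0.776 = 105103 W
P_out = η·P_in = 0.887 × 105103 = 93226 W
n = n_s = 120×60/2 = 3600 rpm (synchronous)
ω = 2π×3600/60 = 377 rad/s
τ = P_out/ω = 93226/377 = 247.3 N·m
In lb·ft: 247.3/1.356 = 182 lb·ft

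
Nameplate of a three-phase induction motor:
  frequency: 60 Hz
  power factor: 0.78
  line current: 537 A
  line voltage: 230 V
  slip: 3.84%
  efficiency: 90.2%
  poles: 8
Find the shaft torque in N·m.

P_in = √3·V·I·cosφ = 1.732 × 230 × 537 × 0.78 = 166857 W
P_out = η·P_in = 0.902 × 166857 = 150505 W
n_s = 120×60/8 = 900 rpm; n = 900×(1−0.0384) = 865 rpm
ω = 2π×865/60 = 90.58 rad/s
τ = P_out/ω = 150505/90.58 = 1660 N·m

1660 N·m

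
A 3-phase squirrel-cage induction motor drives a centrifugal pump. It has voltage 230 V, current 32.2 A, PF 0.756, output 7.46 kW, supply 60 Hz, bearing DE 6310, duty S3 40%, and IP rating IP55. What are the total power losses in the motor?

2.24 kW

P_in = √3·V·I·cosφ = 1.732×230×32.2×0.756 = 9697 W
P_out = 7460 W
Losses = P_in − P_out = 9697 − 7460 = 2237 W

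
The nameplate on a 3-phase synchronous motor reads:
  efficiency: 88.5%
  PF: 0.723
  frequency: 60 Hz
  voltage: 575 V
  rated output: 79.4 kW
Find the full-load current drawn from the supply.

P_out = 79.4 kW = 79400 W
P_in = P_out / η = 79400 / 0.885 = 89718 W
I_L = P_in / (√3·V_L·cosφ) = 89718 / (1.732 × 575 × 0.723) = 125 A

125 A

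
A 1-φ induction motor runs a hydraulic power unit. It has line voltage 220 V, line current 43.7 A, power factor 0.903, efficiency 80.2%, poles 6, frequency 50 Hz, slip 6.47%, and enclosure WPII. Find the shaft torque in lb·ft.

P_in = V·I·cosφ = 220 × 43.7 × 0.903 = 8681 W
P_out = η·P_in = 0.802 × 8681 = 6962 W
n_s = 120×50/6 = 1000 rpm; n = 1000×(1−0.0647) = 935 rpm
ω = 2π×935/60 = 97.91 rad/s
τ = P_out/ω = 6962/97.91 = 71.11 N·m
In lb·ft: 71.11/1.356 = 52.4 lb·ft

52.4 lb·ft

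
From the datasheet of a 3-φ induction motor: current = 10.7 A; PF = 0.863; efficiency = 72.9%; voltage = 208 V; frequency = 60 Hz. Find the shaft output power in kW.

2.43 kW

P_in = √3·V·I·cosφ = 1.732 × 208 × 10.7 × 0.863 = 3327 W
P_out = η·P_in = 0.729 × 3327 = 2425 W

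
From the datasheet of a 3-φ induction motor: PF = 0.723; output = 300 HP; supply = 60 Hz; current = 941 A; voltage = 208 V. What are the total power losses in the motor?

P_in = √3·V·I·cosφ = 1.732×208×941×0.723 = 245098 W
P_out = 300×746 = 223800 W
Losses = P_in − P_out = 245098 − 223800 = 21298 W

21.3 kW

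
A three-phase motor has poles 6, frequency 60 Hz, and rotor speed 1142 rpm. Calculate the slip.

n_s = 120f/p = 120×60/6 = 1200 rpm
s = (n_s − n)/n_s = (1200 − 1142)/1200 = 0.0483

4.83 %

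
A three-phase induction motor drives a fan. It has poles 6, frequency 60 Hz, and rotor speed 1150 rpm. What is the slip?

4.17 %

n_s = 120f/p = 120×60/6 = 1200 rpm
s = (n_s − n)/n_s = (1200 − 1150)/1200 = 0.0417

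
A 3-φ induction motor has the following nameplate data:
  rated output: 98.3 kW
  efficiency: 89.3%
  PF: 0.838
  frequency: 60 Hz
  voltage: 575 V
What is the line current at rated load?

132 A

P_out = 98.3 kW = 98300 W
P_in = P_out / η = 98300 / 0.893 = 110078 W
I_L = P_in / (√3·V_L·cosφ) = 110078 / (1.732 × 575 × 0.838) = 132 A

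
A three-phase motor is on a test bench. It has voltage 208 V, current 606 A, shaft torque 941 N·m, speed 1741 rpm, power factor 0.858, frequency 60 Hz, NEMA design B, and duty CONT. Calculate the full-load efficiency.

91.6 %

ω = 2π × 1741/60 = 182.3 rad/s; P_out = τω = 941 × 182.3 = 171544 W
P_in = √3·V_L·I_L·cosφ = 1.732 × 208 × 606 × 0.858 = 187314 W
η = P_out / P_in = 171544 / 187314 = 0.916 = 91.6%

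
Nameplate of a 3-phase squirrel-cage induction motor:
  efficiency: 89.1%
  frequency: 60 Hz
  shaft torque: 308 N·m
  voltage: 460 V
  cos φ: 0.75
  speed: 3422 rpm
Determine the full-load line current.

ω = 2π×3422/60 = 358.4 rad/s; P_out = τω = 308 × 358.4 = 110387 W
P_in = P_out / η = 110387 / 0.891 = 123891 W
I_L = P_in / (√3·V_L·cosφ) = 123891 / (1.732 × 460 × 0.75) = 207 A

207 A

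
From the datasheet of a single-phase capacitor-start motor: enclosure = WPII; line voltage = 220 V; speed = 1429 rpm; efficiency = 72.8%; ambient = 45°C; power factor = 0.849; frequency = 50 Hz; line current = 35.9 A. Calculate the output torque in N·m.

32.6 N·m

P_in = V·I·cosφ = 220 × 35.9 × 0.849 = 6705 W
P_out = η·P_in = 0.728 × 6705 = 4881 W
n = 1429 rpm
ω = 2π×1429/60 = 149.6 rad/s
τ = P_out/ω = 4881/149.6 = 32.6 N·m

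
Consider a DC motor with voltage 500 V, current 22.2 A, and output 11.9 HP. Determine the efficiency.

80.0 %

P_out = 11.9 × 746 = 8877 W
P_in = V·I = 500 × 22.2 = 11100 W
η = P_out / P_in = 8877 / 11100 = 0.800 = 80.0%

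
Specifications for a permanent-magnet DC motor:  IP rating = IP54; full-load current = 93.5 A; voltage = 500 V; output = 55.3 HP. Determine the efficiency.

88.2 %

P_out = 55.3 × 746 = 41254 W
P_in = V·I = 500 × 93.5 = 46750 W
η = P_out / P_in = 41254 / 46750 = 0.882 = 88.2%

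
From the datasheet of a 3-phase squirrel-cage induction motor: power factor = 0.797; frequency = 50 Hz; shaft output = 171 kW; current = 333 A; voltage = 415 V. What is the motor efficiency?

P_out = 171 kW = 171000 W
P_in = √3·V_L·I_L·cosφ = 1.732 × 415 × 333 × 0.797 = 190765 W
η = P_out / P_in = 171000 / 190765 = 0.896 = 89.6%

89.6 %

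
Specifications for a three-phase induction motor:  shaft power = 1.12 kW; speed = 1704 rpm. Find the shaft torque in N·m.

ω = 2π × 1704/60 = 178.4 rad/s
τ = P/ω = 1120/178.4 = 6.28 N·m

6.28 N·m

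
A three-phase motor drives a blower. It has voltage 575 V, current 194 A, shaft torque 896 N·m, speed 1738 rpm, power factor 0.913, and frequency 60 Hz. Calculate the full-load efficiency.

92.4 %

ω = 2π × 1738/60 = 182 rad/s; P_out = τω = 896 × 182 = 163072 W
P_in = √3·V_L·I_L·cosφ = 1.732 × 575 × 194 × 0.913 = 176396 W
η = P_out / P_in = 163072 / 176396 = 0.924 = 92.4%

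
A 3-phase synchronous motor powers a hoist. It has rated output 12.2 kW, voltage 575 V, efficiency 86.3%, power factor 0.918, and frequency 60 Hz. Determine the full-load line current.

15.5 A

P_out = 12.2 kW = 12200 W
P_in = P_out / η = 12200 / 0.863 = 14137 W
I_L = P_in / (√3·V_L·cosφ) = 14137 / (1.732 × 575 × 0.918) = 15.5 A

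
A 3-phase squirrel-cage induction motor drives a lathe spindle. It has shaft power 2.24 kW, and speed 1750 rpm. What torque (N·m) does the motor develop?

12.2 N·m

ω = 2π × 1750/60 = 183.3 rad/s
τ = P/ω = 2240/183.3 = 12.2 N·m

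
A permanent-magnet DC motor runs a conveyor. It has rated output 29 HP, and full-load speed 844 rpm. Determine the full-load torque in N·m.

P_out = 29 × 746 = 21634 W
ω = 2π × 844/60 = 88.38 rad/s
τ = P_out/ω = 21634/88.38 = 245 N·m

245 N·m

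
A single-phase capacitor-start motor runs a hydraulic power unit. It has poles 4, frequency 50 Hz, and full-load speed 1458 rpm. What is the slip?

2.80 %

n_s = 120f/p = 120×50/4 = 1500 rpm
s = (n_s − n)/n_s = (1500 − 1458)/1500 = 0.0280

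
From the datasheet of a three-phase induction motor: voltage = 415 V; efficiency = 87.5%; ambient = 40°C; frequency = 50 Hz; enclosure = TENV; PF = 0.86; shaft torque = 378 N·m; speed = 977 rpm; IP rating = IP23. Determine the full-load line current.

ω = 2π×977/60 = 102.3 rad/s; P_out = τω = 378 × 102.3 = 38669 W
P_in = P_out / η = 38669 / 0.875 = 44193 W
I_L = P_in / (√3·V_L·cosφ) = 44193 / (1.732 × 415 × 0.86) = 71.5 A

71.5 A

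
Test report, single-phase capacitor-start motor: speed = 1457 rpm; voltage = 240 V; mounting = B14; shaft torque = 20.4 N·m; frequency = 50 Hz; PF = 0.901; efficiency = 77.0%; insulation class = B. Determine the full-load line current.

ω = 2π×1457/60 = 152.6 rad/s; P_out = τω = 20.4 × 152.6 = 3113 W
P_in = P_out / η = 3113 / 0.770 = 4043 W
I = P_in / (V·cosφ) = 4043 / (240 × 0.901) = 18.7 A

18.7 A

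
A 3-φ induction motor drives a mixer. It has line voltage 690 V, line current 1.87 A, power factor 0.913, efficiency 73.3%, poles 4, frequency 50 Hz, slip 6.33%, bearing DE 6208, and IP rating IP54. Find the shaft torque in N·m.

10.2 N·m

P_in = √3·V·I·cosφ = 1.732 × 690 × 1.87 × 0.913 = 2040 W
P_out = η·P_in = 0.733 × 2040 = 1495 W
n_s = 120×50/4 = 1500 rpm; n = 1500×(1−0.0633) = 1405 rpm
ω = 2π×1405/60 = 147.1 rad/s
τ = P_out/ω = 1495/147.1 = 10.2 N·m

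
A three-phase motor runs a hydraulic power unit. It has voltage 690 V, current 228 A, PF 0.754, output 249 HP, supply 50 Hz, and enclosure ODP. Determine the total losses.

P_in = √3·V·I·cosφ = 1.732×690×228×0.754 = 205449 W
P_out = 249×746 = 185754 W
Losses = P_in − P_out = 205449 − 185754 = 19695 W

19.7 kW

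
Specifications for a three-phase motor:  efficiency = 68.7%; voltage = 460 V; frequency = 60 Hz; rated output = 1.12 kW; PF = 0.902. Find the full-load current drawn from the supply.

P_out = 1.12 kW = 1120 W
P_in = P_out / η = 1120 / 0.687 = 1630 W
I_L = P_in / (√3·V_L·cosφ) = 1630 / (1.732 × 460 × 0.902) = 2.27 A

2.27 A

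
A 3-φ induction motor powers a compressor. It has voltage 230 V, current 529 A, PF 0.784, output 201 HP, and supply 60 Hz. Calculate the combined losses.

15300 W

P_in = √3·V·I·cosφ = 1.732×230×529×0.784 = 165214 W
P_out = 201×746 = 149946 W
Losses = P_in − P_out = 165214 − 149946 = 15268 W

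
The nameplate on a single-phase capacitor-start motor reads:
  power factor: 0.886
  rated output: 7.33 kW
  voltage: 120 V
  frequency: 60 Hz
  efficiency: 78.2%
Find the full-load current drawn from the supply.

P_out = 7.33 kW = 7330 W
P_in = P_out / η = 7330 / 0.782 = 9373 W
I = P_in / (V·cosφ) = 9373 / (120 × 0.886) = 88.2 A

88.2 A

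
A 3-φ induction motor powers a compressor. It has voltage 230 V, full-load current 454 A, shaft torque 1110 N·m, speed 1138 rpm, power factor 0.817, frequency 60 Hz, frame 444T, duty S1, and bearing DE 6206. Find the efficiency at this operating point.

ω = 2π × 1138/60 = 119.2 rad/s; P_out = τω = 1110 × 119.2 = 132312 W
P_in = √3·V_L·I_L·cosφ = 1.732 × 230 × 454 × 0.817 = 147759 W
η = P_out / P_in = 132312 / 147759 = 0.895 = 89.5%

89.5 %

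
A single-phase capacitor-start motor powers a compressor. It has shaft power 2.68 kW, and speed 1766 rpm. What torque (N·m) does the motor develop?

ω = 2π × 1766/60 = 184.9 rad/s
τ = P/ω = 2680/184.9 = 14.5 N·m

14.5 N·m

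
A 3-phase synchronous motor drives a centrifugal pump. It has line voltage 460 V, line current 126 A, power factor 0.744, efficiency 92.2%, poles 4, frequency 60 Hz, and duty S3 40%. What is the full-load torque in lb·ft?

269 lb·ft

P_in = √3·V·I·cosφ = 1.732 × 460 × 126 × 0.744 = 74688 W
P_out = η·P_in = 0.922 × 74688 = 68862 W
n = n_s = 120×60/4 = 1800 rpm (synchronous)
ω = 2π×1800/60 = 188.5 rad/s
τ = P_out/ω = 68862/188.5 = 365.3 N·m
In lb·ft: 365.3/1.356 = 269 lb·ft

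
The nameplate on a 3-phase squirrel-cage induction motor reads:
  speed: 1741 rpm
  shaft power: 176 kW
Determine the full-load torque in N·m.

ω = 2π × 1741/60 = 182.3 rad/s
τ = P/ω = 176000/182.3 = 965 N·m

965 N·m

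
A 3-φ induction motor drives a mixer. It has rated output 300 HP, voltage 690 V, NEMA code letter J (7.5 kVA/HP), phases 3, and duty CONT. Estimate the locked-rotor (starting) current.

1880 A

S_LR = 7.5 × 300 = 2250 kVA
I_LR = S_LR/(√3·V_L) = 2250000/(1.732×690) = 1880 A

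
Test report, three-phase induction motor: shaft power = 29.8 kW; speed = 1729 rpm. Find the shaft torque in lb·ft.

ω = 2π × 1729/60 = 181.1 rad/s
τ = P/ω = 29800/181.1 = 164.5 N·m
In lb·ft: 164.5/1.356 = 121 lb·ft

121 lb·ft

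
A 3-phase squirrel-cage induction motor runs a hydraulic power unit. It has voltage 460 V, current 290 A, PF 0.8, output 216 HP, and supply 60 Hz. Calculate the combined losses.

23700 W

P_in = √3·V·I·cosφ = 1.732×460×290×0.8 = 184839 W
P_out = 216×746 = 161136 W
Losses = P_in − P_out = 184839 − 161136 = 23703 W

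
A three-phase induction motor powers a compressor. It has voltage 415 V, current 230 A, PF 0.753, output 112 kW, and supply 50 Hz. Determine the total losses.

P_in = √3·V·I·cosφ = 1.732×415×230×0.753 = 124486 W
P_out = 112000 W
Losses = P_in − P_out = 124486 − 112000 = 12486 W

12500 W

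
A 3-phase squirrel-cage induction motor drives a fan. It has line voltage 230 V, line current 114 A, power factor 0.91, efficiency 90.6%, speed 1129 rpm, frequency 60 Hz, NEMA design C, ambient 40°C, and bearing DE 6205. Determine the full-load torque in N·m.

317 N·m

P_in = √3·V·I·cosφ = 1.732 × 230 × 114 × 0.91 = 41326 W
P_out = η·P_in = 0.906 × 41326 = 37441 W
n = 1129 rpm
ω = 2π×1129/60 = 118.2 rad/s
τ = P_out/ω = 37441/118.2 = 317 N·m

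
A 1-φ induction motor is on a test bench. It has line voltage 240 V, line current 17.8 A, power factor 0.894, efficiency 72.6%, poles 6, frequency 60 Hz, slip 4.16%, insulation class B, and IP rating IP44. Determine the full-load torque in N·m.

P_in = V·I·cosφ = 240 × 17.8 × 0.894 = 3819 W
P_out = η·P_in = 0.726 × 3819 = 2773 W
n_s = 120×60/6 = 1200 rpm; n = 1200×(1−0.0416) = 1150 rpm
ω = 2π×1150/60 = 120.4 rad/s
τ = P_out/ω = 2773/120.4 = 23 N·m

23 N·m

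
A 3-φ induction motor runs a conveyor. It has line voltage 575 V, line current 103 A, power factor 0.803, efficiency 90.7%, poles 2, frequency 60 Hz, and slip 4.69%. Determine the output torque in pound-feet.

153 lb·ft

P_in = √3·V·I·cosφ = 1.732 × 575 × 103 × 0.803 = 82370 W
P_out = η·P_in = 0.907 × 82370 = 74710 W
n_s = 120×60/2 = 3600 rpm; n = 3600×(1−0.0469) = 3431 rpm
ω = 2π×3431/60 = 359.3 rad/s
τ = P_out/ω = 74710/359.3 = 207.9 N·m
In lb·ft: 207.9/1.356 = 153 lb·ft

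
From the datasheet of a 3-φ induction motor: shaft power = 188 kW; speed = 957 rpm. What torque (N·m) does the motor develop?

ω = 2π × 957/60 = 100.2 rad/s
τ = P/ω = 188000/100.2 = 1880 N·m

1880 N·m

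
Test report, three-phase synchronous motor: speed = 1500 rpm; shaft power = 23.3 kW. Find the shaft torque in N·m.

ω = 2π × 1500/60 = 157.1 rad/s
τ = P/ω = 23300/157.1 = 148 N·m

148 N·m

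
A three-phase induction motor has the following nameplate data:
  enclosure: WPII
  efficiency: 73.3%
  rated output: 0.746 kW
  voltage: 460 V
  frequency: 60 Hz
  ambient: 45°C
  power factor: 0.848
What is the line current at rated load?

1.51 A

P_out = 0.746 kW = 746 W
P_in = P_out / η = 746 / 0.733 = 1018 W
I_L = P_in / (√3·V_L·cosφ) = 1018 / (1.732 × 460 × 0.848) = 1.51 A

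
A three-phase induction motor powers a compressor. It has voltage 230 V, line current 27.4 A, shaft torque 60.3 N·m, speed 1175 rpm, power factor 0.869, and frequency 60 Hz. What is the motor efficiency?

78.2 %

ω = 2π × 1175/60 = 123 rad/s; P_out = τω = 60.3 × 123 = 7417 W
P_in = √3·V_L·I_L·cosφ = 1.732 × 230 × 27.4 × 0.869 = 9485 W
η = P_out / P_in = 7417 / 9485 = 0.782 = 78.2%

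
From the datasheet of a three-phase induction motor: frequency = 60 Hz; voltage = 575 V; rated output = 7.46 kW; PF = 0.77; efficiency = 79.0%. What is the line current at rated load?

12.3 A

P_out = 7.46 kW = 7460 W
P_in = P_out / η = 7460 / 0.790 = 9443 W
I_L = P_in / (√3·V_L·cosφ) = 9443 / (1.732 × 575 × 0.77) = 12.3 A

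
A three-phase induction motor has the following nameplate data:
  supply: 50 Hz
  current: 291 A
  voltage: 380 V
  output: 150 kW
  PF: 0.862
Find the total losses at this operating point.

P_in = √3·V·I·cosφ = 1.732×380×291×0.862 = 165094 W
P_out = 150000 W
Losses = P_in − P_out = 165094 − 150000 = 15094 W

15100 W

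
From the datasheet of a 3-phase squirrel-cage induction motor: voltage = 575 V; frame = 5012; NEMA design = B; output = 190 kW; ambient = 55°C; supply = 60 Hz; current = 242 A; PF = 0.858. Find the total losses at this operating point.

16.8 kW

P_in = √3·V·I·cosφ = 1.732×575×242×0.858 = 206785 W
P_out = 190000 W
Losses = P_in − P_out = 206785 − 190000 = 16785 W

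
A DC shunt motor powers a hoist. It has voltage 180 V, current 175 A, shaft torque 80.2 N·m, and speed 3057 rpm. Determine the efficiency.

81.5 %

ω = 2π × 3057/60 = 320.1 rad/s; P_out = τω = 80.2 × 320.1 = 25672 W
P_in = V·I = 180 × 175 = 31500 W
η = P_out / P_in = 25672 / 31500 = 0.815 = 81.5%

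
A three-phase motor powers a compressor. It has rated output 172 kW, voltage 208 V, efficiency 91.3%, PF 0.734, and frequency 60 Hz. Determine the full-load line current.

712 A

P_out = 172 kW = 172000 W
P_in = P_out / η = 172000 / 0.913 = 188390 W
I_L = P_in / (√3·V_L·cosφ) = 188390 / (1.732 × 208 × 0.734) = 712 A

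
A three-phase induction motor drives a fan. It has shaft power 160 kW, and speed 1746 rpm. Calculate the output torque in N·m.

875 N·m

ω = 2π × 1746/60 = 182.8 rad/s
τ = P/ω = 160000/182.8 = 875 N·m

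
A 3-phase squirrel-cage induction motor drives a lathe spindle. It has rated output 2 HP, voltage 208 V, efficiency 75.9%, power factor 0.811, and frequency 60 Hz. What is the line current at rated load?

6.73 A

P_out = 2 × 746 = 1492 W
P_in = P_out / η = 1492 / 0.759 = 1966 W
I_L = P_in / (√3·V_L·cosφ) = 1966 / (1.732 × 208 × 0.811) = 6.73 A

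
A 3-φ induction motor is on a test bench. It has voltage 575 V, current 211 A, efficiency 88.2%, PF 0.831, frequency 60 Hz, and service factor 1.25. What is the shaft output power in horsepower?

P_in = √3·V·I·cosφ = 1.732 × 575 × 211 × 0.831 = 174622 W
P_out = η·P_in = 0.882 × 174622 = 154017 W
= 154017/746 = 206 HP

206 HP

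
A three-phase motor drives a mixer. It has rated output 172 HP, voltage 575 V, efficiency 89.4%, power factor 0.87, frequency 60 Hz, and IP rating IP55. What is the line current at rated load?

166 A

P_out = 172 × 746 = 128312 W
P_in = P_out / η = 128312 / 0.894 = 143526 W
I_L = P_in / (√3·V_L·cosφ) = 143526 / (1.732 × 575 × 0.87) = 166 A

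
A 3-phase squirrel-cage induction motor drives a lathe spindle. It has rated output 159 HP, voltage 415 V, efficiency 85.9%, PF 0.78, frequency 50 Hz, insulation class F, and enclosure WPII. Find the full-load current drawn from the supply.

P_out = 159 × 746 = 118614 W
P_in = P_out / η = 118614 / 0.859 = 138084 W
I_L = P_in / (√3·V_L·cosφ) = 138084 / (1.732 × 415 × 0.78) = 246 A

246 A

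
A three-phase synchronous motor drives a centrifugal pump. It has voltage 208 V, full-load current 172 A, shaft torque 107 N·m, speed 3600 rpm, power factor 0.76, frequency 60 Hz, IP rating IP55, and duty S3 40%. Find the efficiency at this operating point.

ω = 2π × 3600/60 = 377 rad/s; P_out = τω = 107 × 377 = 40339 W
P_in = √3·V_L·I_L·cosφ = 1.732 × 208 × 172 × 0.76 = 47093 W
η = P_out / P_in = 40339 / 47093 = 0.857 = 85.7%

85.7 %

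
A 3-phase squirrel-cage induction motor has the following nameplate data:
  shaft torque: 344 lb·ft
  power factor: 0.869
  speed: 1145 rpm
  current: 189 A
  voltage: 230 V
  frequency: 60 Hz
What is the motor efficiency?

85.5 %

τ = 344 lb·ft × 1.356 = 466.5 N·m
ω = 2π × 1145/60 = 119.9 rad/s; P_out = τω = 466.5 × 119.9 = 55933 W
P_in = √3·V_L·I_L·cosφ = 1.732 × 230 × 189 × 0.869 = 65427 W
η = P_out / P_in = 55933 / 65427 = 0.855 = 85.5%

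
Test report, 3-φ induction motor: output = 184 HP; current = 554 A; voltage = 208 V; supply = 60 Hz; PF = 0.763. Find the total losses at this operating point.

15000 W

P_in = √3·V·I·cosφ = 1.732×208×554×0.763 = 152281 W
P_out = 184×746 = 137264 W
Losses = P_in − P_out = 152281 − 137264 = 15017 W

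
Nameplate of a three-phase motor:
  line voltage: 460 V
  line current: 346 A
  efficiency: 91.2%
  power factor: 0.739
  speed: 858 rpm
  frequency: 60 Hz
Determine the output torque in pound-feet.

P_in = √3·V·I·cosφ = 1.732 × 460 × 346 × 0.739 = 203717 W
P_out = η·P_in = 0.912 × 203717 = 185790 W
n = 858 rpm
ω = 2π×858/60 = 89.85 rad/s
τ = P_out/ω = 185790/89.85 = 2068 N·m
In lb·ft: 2068/1.356 = 1530 lb·ft

1530 lb·ft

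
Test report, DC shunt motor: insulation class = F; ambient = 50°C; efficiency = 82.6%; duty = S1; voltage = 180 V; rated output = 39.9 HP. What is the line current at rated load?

200 A

P_out = 39.9 × 746 = 29765 W
P_in = P_out / η = 29765 / 0.826 = 36035 W
I = P_in / V = 36035 / 180 = 200 A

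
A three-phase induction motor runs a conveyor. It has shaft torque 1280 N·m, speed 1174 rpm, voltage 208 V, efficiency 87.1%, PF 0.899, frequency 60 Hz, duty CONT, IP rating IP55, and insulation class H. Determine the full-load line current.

558 A

ω = 2π×1174/60 = 122.9 rad/s; P_out = τω = 1280 × 122.9 = 157312 W
P_in = P_out / η = 157312 / 0.871 = 180611 W
I_L = P_in / (√3·V_L·cosφ) = 180611 / (1.732 × 208 × 0.899) = 558 A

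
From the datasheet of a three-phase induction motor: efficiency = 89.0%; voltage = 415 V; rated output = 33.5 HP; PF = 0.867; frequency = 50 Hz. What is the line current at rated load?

P_out = 33.5 × 746 = 24991 W
P_in = P_out / η = 24991 / 0.890 = 28080 W
I_L = P_in / (√3·V_L·cosφ) = 28080 / (1.732 × 415 × 0.867) = 45.1 A

45.1 A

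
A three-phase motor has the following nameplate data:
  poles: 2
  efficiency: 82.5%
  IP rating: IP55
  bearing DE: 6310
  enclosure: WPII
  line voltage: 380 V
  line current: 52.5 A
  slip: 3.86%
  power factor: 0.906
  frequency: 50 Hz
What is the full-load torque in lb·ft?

63.1 lb·ft

P_in = √3·V·I·cosφ = 1.732 × 380 × 52.5 × 0.906 = 31305 W
P_out = η·P_in = 0.825 × 31305 = 25827 W
n_s = 120×50/2 = 3000 rpm; n = 3000×(1−0.0386) = 2884 rpm
ω = 2π×2884/60 = 302 rad/s
τ = P_out/ω = 25827/302 = 85.52 N·m
In lb·ft: 85.52/1.356 = 63.1 lb·ft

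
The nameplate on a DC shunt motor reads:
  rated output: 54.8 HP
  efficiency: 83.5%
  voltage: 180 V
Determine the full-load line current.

P_out = 54.8 × 746 = 40881 W
P_in = P_out / η = 40881 / 0.835 = 48959 W
I = P_in / V = 48959 / 180 = 272 A

272 A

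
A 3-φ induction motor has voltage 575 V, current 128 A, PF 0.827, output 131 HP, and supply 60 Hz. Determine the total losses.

P_in = √3·V·I·cosφ = 1.732×575×128×0.827 = 105422 W
P_out = 131×746 = 97726 W
Losses = P_in − P_out = 105422 − 97726 = 7696 W

7700 W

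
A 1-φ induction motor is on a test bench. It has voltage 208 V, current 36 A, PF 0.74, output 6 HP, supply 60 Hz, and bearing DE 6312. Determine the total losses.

1070 W

P_in = V·I·cosφ = 208×36×0.74 = 5541 W
P_out = 6×746 = 4476 W
Losses = P_in − P_out = 5541 − 4476 = 1065 W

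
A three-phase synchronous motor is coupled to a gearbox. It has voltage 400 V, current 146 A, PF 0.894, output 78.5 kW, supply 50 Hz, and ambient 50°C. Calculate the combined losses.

11.9 kW

P_in = √3·V·I·cosφ = 1.732×400×146×0.894 = 90427 W
P_out = 78500 W
Losses = P_in − P_out = 90427 − 78500 = 11927 W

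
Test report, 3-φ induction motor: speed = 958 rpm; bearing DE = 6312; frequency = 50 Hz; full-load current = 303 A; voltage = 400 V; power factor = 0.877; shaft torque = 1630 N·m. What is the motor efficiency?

88.8 %

ω = 2π × 958/60 = 100.3 rad/s; P_out = τω = 1630 × 100.3 = 163489 W
P_in = √3·V_L·I_L·cosφ = 1.732 × 400 × 303 × 0.877 = 184098 W
η = P_out / P_in = 163489 / 184098 = 0.888 = 88.8%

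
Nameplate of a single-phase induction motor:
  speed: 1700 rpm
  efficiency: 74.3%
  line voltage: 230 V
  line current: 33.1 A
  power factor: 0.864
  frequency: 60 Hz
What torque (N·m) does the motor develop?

27.5 N·m

P_in = V·I·cosφ = 230 × 33.1 × 0.864 = 6578 W
P_out = η·P_in = 0.743 × 6578 = 4887 W
n = 1700 rpm
ω = 2π×1700/60 = 178 rad/s
τ = P_out/ω = 4887/178 = 27.5 N·m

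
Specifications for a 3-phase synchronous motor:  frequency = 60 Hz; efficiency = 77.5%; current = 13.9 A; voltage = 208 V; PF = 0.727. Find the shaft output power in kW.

P_in = √3·V·I·cosφ = 1.732 × 208 × 13.9 × 0.727 = 3640 W
P_out = η·P_in = 0.775 × 3640 = 2821 W

2.82 kW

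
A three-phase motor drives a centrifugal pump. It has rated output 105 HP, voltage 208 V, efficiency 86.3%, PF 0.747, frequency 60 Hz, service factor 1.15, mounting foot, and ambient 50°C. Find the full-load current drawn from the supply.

P_out = 105 × 746 = 78330 W
P_in = P_out / η = 78330 / 0.863 = 90765 W
I_L = P_in / (√3·V_L·cosφ) = 90765 / (1.732 × 208 × 0.747) = 337 A

337 A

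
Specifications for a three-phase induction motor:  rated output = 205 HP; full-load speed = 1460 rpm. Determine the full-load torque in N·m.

P_out = 205 × 746 = 152930 W
ω = 2π × 1460/60 = 152.9 rad/s
τ = P_out/ω = 152930/152.9 = 1000 N·m

1000 N·m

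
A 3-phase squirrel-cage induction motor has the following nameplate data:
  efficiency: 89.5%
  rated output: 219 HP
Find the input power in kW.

P_out = 219 × 746 = 163374 W
P_in = P_out/η = 163374/0.895 = 182541 W = 183 kW

183 kW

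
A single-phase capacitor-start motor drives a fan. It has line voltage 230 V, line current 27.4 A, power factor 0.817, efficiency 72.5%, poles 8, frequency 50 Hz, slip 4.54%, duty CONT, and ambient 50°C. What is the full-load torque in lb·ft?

P_in = V·I·cosφ = 230 × 27.4 × 0.817 = 5149 W
P_out = η·P_in = 0.725 × 5149 = 3733 W
n_s = 120×50/8 = 750 rpm; n = 750×(1−0.0454) = 716 rpm
ω = 2π×716/60 = 74.98 rad/s
τ = P_out/ω = 3733/74.98 = 49.79 N·m
In lb·ft: 49.79/1.356 = 36.7 lb·ft

36.7 lb·ft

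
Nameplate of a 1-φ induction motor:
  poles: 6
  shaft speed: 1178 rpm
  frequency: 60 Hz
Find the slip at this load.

1.8 %

n_s = 120f/p = 120×60/6 = 1200 rpm
s = (n_s − n)/n_s = (1200 − 1178)/1200 = 0.0183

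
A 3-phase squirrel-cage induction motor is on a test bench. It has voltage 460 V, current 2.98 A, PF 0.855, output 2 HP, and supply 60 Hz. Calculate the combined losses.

P_in = √3·V·I·cosφ = 1.732×460×2.98×0.855 = 2030 W
P_out = 2×746 = 1492 W
Losses = P_in − P_out = 2030 − 1492 = 538 W

538 W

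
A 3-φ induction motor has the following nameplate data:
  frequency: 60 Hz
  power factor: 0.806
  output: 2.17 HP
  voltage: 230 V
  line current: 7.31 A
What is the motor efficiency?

P_out = 2.17 × 746 = 1619 W
P_in = √3·V_L·I_L·cosφ = 1.732 × 230 × 7.31 × 0.806 = 2347 W
η = P_out / P_in = 1619 / 2347 = 0.690 = 69.0%

69.0 %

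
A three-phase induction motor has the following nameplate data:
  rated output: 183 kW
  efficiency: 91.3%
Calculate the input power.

200 kW

P_out = 183000 W
P_in = P_out/η = 183000/0.913 = 200438 W = 200 kW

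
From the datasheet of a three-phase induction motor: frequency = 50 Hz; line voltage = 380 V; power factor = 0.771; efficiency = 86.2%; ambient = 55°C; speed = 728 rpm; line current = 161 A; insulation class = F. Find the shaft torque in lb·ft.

681 lb·ft

P_in = √3·V·I·cosφ = 1.732 × 380 × 161 × 0.771 = 81698 W
P_out = η·P_in = 0.862 × 81698 = 70424 W
n = 728 rpm
ω = 2π×728/60 = 76.24 rad/s
τ = P_out/ω = 70424/76.24 = 923.7 N·m
In lb·ft: 923.7/1.356 = 681 lb·ft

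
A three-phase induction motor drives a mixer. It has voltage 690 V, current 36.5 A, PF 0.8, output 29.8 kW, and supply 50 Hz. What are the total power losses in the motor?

P_in = √3·V·I·cosφ = 1.732×690×36.5×0.8 = 34896 W
P_out = 29800 W
Losses = P_in − P_out = 34896 − 29800 = 5096 W

5.1 kW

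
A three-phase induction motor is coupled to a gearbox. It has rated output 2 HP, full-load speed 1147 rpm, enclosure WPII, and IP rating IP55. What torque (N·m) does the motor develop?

P_out = 2 × 746 = 1492 W
ω = 2π × 1147/60 = 120.1 rad/s
τ = P_out/ω = 1492/120.1 = 12.4 N·m

12.4 N·m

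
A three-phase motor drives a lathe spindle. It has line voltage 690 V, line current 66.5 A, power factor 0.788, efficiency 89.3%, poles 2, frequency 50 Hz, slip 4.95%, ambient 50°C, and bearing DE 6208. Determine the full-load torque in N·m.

P_in = √3·V·I·cosφ = 1.732 × 690 × 66.5 × 0.788 = 62625 W
P_out = η·P_in = 0.893 × 62625 = 55924 W
n_s = 120×50/2 = 3000 rpm; n = 3000×(1−0.0495) = 2852 rpm
ω = 2π×2852/60 = 298.7 rad/s
τ = P_out/ω = 55924/298.7 = 187 N·m

187 N·m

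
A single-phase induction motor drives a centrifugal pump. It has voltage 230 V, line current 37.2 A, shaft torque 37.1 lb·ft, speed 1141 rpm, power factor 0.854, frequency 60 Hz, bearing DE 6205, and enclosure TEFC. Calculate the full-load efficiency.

τ = 37.1 lb·ft × 1.356 = 50.31 N·m
ω = 2π × 1141/60 = 119.5 rad/s; P_out = τω = 50.31 × 119.5 = 6012 W
P_in = V·I·cosφ = 230 × 37.2 × 0.854 = 7307 W
η = P_out / P_in = 6012 / 7307 = 0.823 = 82.3%

82.3 %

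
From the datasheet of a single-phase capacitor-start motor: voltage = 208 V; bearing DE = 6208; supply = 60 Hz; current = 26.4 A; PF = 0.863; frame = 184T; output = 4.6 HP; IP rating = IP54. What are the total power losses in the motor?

P_in = V·I·cosφ = 208×26.4×0.863 = 4739 W
P_out = 4.6×746 = 3432 W
Losses = P_in − P_out = 4739 − 3432 = 1307 W

1310 W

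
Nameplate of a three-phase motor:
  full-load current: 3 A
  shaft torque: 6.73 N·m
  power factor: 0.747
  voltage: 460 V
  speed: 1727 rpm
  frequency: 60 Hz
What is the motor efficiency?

68.2 %

ω = 2π × 1727/60 = 180.9 rad/s; P_out = τω = 6.73 × 180.9 = 1217 W
P_in = √3·V_L·I_L·cosφ = 1.732 × 460 × 3 × 0.747 = 1785 W
η = P_out / P_in = 1217 / 1785 = 0.682 = 68.2%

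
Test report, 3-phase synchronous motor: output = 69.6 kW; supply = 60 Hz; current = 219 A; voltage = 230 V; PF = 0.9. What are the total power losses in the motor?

8920 W

P_in = √3·V·I·cosφ = 1.732×230×219×0.9 = 78517 W
P_out = 69600 W
Losses = P_in − P_out = 78517 − 69600 = 8917 W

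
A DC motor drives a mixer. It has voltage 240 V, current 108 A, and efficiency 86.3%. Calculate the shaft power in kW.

22.4 kW

P_in = V·I = 240 × 108 = 25920 W
P_out = η·P_in = 0.863 × 25920 = 22369 W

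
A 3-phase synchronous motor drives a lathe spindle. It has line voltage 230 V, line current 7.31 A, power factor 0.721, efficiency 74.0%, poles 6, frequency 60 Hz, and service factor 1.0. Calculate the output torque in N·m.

P_in = √3·V·I·cosφ = 1.732 × 230 × 7.31 × 0.721 = 2100 W
P_out = η·P_in = 0.74 × 2100 = 1554 W
n = n_s = 120×60/6 = 1200 rpm (synchronous)
ω = 2π×1200/60 = 125.7 rad/s
τ = P_out/ω = 1554/125.7 = 12.4 N·m

12.4 N·m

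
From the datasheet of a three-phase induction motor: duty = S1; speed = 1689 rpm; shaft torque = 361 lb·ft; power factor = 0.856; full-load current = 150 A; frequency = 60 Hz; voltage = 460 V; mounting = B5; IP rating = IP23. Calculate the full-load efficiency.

τ = 361 lb·ft × 1.356 = 489.5 N·m
ω = 2π × 1689/60 = 176.9 rad/s; P_out = τω = 489.5 × 176.9 = 86593 W
P_in = √3·V_L·I_L·cosφ = 1.732 × 460 × 150 × 0.856 = 102299 W
η = P_out / P_in = 86593 / 102299 = 0.846 = 84.6%

84.6 %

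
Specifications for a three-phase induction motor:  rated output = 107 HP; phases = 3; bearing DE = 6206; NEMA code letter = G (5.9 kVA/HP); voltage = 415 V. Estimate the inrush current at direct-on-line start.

878 A

S_LR = 5.9 × 107 = 631.3 kVA
I_LR = S_LR/(√3·V_L) = 631300/(1.732×415) = 878 A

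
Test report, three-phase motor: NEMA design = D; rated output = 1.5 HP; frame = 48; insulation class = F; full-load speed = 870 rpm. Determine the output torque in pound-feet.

P_out = 1.5 × 746 = 1119 W
ω = 2π × 870/60 = 91.11 rad/s
τ = P_out/ω = 1119/91.11 = 12.28 N·m
In lb·ft: 12.28/1.356 = 9.06 lb·ft

9.06 lb·ft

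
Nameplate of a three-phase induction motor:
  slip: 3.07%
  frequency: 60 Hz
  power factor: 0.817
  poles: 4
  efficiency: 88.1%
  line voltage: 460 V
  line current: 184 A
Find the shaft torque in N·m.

578 N·m

P_in = √3·V·I·cosφ = 1.732 × 460 × 184 × 0.817 = 119769 W
P_out = η·P_in = 0.881 × 119769 = 105516 W
n_s = 120×60/4 = 1800 rpm; n = 1800×(1−0.0307) = 1745 rpm
ω = 2π×1745/60 = 182.7 rad/s
τ = P_out/ω = 105516/182.7 = 578 N·m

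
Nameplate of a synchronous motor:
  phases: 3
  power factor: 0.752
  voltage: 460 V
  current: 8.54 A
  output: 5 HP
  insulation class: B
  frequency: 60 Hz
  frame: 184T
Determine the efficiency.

72.9 %

P_out = 5 × 746 = 3730 W
P_in = √3·V_L·I_L·cosφ = 1.732 × 460 × 8.54 × 0.752 = 5117 W
η = P_out / P_in = 3730 / 5117 = 0.729 = 72.9%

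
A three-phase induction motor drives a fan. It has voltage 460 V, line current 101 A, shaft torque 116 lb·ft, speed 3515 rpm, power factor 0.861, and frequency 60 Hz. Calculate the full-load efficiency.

83.6 %

τ = 116 lb·ft × 1.356 = 157.3 N·m
ω = 2π × 3515/60 = 368.1 rad/s; P_out = τω = 157.3 × 368.1 = 57902 W
P_in = √3·V_L·I_L·cosφ = 1.732 × 460 × 101 × 0.861 = 69284 W
η = P_out / P_in = 57902 / 69284 = 0.836 = 83.6%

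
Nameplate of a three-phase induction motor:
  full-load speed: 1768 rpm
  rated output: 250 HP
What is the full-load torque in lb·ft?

743 lb·ft

P_out = 250 × 746 = 186500 W
ω = 2π × 1768/60 = 185.1 rad/s
τ = P_out/ω = 186500/185.1 = 1008 N·m
In lb·ft: 1008/1.356 = 743 lb·ft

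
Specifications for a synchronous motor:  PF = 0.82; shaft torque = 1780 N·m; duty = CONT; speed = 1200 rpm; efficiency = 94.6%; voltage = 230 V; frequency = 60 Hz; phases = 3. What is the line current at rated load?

724 A

ω = 2π×1200/60 = 125.7 rad/s; P_out = τω = 1780 × 125.7 = 223746 W
P_in = P_out / η = 223746 / 0.946 = 236518 W
I_L = P_in / (√3·V_L·cosφ) = 236518 / (1.732 × 230 × 0.82) = 724 A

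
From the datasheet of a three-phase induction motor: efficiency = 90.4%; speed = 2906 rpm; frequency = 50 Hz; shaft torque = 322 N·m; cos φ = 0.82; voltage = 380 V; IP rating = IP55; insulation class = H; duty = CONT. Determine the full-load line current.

ω = 2π×2906/60 = 304.3 rad/s; P_out = τω = 322 × 304.3 = 97985 W
P_in = P_out / η = 97985 / 0.904 = 108390 W
I_L = P_in / (√3·V_L·cosφ) = 108390 / (1.732 × 380 × 0.82) = 201 A

201 A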